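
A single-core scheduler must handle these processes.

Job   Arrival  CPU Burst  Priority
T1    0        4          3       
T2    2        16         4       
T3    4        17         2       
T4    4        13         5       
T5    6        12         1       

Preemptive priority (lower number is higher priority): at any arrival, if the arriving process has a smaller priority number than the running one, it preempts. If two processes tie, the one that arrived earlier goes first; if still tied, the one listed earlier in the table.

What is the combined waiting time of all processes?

88

Timeline: | T1 0-4 | T3 4-6 | T5 6-18 | T3 18-33 | T2 33-49 | T4 49-62 |
Completion: T1=4  T2=49  T3=33  T4=62  T5=18
Turnaround (C−A): T1=4  T2=47  T3=29  T4=58  T5=12
Waiting = turnaround − burst: T1=0, T2=31, T3=12, T4=45, T5=0
Total waiting = 0 + 31 + 12 + 45 + 0 = 88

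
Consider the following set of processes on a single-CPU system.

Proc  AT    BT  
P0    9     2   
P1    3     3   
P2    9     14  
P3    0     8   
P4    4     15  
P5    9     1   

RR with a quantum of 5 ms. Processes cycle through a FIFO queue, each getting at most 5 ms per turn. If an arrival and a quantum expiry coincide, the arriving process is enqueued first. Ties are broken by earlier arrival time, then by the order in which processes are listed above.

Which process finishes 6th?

P2

Schedule: | P3 0-5 | P1 5-8 | P4 8-13 | P3 13-16 | P0 16-18 | P2 18-23 | P5 23-24 | P4 24-29 | P2 29-34 | P4 34-39 | P2 39-43 |
Completion: P0=18  P1=8  P2=43  P3=16  P4=39  P5=24
Finish order: P1 → P3 → P0 → P5 → P4 → P2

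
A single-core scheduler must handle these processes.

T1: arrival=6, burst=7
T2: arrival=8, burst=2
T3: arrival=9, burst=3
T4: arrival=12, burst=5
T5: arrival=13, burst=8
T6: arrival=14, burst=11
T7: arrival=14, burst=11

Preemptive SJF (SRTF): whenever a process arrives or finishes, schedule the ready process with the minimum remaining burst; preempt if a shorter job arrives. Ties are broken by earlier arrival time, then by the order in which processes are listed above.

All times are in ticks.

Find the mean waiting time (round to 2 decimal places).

Gantt: | idle 0-6 | T1 6-8 | T2 8-10 | T3 10-13 | T1 13-18 | T4 18-23 | T5 23-31 | T6 31-42 | T7 42-53 |
Completion: T1=18  T2=10  T3=13  T4=23  T5=31  T6=42  T7=53
Waiting times: T1=5, T2=0, T3=1, T4=6, T5=10, T6=17, T7=28
Average waiting = (5+0+1+6+10+17+28) / 7 = 67/7 = 9.57

9.57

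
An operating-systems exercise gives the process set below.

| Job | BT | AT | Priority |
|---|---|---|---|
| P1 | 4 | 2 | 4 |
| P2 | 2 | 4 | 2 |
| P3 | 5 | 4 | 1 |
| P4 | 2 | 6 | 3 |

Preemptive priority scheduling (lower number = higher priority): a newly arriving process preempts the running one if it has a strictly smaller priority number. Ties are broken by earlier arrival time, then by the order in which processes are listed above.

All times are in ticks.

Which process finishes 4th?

Timeline: | idle 0-2 | P1 2-4 | P3 4-9 | P2 9-11 | P4 11-13 | P1 13-15 |
Completion: P1=15  P2=11  P3=9  P4=13
Finish order: P3 → P2 → P4 → P1

P1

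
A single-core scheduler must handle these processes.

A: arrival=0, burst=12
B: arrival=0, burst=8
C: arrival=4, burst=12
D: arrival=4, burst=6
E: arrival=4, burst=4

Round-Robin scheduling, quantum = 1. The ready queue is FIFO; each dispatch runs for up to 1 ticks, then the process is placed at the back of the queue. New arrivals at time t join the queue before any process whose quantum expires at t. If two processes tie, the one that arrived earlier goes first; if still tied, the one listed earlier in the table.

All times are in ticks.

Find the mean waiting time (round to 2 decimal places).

22.60

Gantt: | A 0-1 | B 1-2 | A 2-3 | B 3-4 | A 4-5 | C 5-6 | D 6-7 | E 7-8 | B 8-9 | A 9-10 | C 10-11 | D 11-12 | E 12-13 | B 13-14 | A 14-15 | C 15-16 | D 16-17 | E 17-18 | B 18-19 | A 19-20 | C 20-21 | D 21-22 | E 22-23 | B 23-24 | A 24-25 | C 25-26 | D 26-27 | B 27-28 | A 28-29 | C 29-30 | D 30-31 | B 31-32 | A 32-33 | C 33-34 | A 34-35 | C 35-36 | A 36-37 | C 37-38 | A 38-39 | C 39-42 |
Completion: A=39  B=32  C=42  D=31  E=23
Turnaround (C−A): A=39  B=32  C=38  D=27  E=19
Waiting times: A=27, B=24, C=26, D=21, E=15
Average waiting = (27+24+26+21+15) / 5 = 113/5 = 22.60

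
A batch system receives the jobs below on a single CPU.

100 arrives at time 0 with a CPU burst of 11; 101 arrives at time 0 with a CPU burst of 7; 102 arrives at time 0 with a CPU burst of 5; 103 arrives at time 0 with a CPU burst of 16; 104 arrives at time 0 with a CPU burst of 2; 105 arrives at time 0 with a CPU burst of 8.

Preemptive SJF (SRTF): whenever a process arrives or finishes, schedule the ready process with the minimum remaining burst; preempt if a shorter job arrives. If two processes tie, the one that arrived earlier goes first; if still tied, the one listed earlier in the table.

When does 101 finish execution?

Schedule: | 104 0-2 | 102 2-7 | 101 7-14 | 105 14-22 | 100 22-33 | 103 33-49 |
Completion: 100=33  101=14  102=7  103=49  104=2  105=22
Turnaround (C−A): 100=33  101=14  102=7  103=49  104=2  105=22

14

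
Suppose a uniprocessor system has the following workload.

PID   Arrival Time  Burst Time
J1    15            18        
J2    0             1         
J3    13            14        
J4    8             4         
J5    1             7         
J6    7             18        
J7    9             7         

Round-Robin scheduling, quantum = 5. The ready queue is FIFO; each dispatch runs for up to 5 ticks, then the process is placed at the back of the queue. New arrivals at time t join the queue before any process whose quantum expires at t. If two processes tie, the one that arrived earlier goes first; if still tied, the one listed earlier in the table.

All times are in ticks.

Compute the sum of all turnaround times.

Timeline: | J2 0-1 | J5 1-8 | J6 8-13 | J4 13-17 | J7 17-22 | J3 22-27 | J6 27-32 | J1 32-37 | J7 37-39 | J3 39-44 | J6 44-49 | J1 49-54 | J3 54-58 | J6 58-61 | J1 61-69 |
Completion: J1=69  J2=1  J3=58  J4=17  J5=8  J6=61  J7=39
Turnaround (C−A): J1=54  J2=1  J3=45  J4=9  J5=7  J6=54  J7=30
Turnaround = completion − arrival: J1=54, J2=1, J3=45, J4=9, J5=7, J6=54, J7=30
Total turnaround = 54 + 1 + 45 + 9 + 7 + 54 + 30 = 200

200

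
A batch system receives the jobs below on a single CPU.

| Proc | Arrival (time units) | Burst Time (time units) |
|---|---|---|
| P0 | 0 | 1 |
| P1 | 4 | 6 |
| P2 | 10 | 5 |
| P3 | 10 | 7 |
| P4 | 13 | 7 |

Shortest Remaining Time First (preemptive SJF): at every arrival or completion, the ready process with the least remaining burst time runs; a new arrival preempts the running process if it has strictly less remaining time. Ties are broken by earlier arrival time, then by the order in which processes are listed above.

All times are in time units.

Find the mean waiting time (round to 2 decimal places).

2.80

Schedule: | P0 0-1 | idle 1-4 | P1 4-10 | P2 10-15 | P3 15-22 | P4 22-29 |
Completion: P0=1  P1=10  P2=15  P3=22  P4=29
Waiting times: P0=0, P1=0, P2=0, P3=5, P4=9
Average waiting = (0+0+0+5+9) / 5 = 14/5 = 2.80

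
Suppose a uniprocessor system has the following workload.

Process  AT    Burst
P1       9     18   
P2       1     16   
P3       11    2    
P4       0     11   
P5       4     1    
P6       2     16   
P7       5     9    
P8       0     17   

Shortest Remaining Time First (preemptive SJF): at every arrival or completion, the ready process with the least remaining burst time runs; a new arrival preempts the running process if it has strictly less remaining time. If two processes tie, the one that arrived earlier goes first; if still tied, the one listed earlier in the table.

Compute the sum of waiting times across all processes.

188

Timeline: | P4 0-4 | P5 4-5 | P4 5-12 | P3 12-14 | P7 14-23 | P2 23-39 | P6 39-55 | P8 55-72 | P1 72-90 |
Completion: P1=90  P2=39  P3=14  P4=12  P5=5  P6=55  P7=23  P8=72
Waiting = turnaround − burst: P1=63, P2=22, P3=1, P4=1, P5=0, P6=37, P7=9, P8=55
Total waiting = 63 + 22 + 1 + 1 + 0 + 37 + 9 + 55 = 188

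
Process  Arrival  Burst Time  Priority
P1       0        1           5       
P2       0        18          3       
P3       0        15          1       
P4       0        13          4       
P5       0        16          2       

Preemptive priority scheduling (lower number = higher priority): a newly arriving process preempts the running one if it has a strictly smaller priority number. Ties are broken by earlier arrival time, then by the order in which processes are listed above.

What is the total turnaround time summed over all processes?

220

Gantt: | P3 0-15 | P5 15-31 | P2 31-49 | P4 49-62 | P1 62-63 |
Completion: P1=63  P2=49  P3=15  P4=62  P5=31
Turnaround = completion − arrival: P1=63, P2=49, P3=15, P4=62, P5=31
Total turnaround = 63 + 49 + 15 + 62 + 31 = 220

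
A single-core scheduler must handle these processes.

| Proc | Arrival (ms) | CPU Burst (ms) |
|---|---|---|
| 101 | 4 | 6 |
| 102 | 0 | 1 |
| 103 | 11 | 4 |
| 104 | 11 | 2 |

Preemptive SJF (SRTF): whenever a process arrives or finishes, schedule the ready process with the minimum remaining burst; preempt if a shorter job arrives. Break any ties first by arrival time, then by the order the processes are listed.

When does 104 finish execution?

13

Schedule: | 102 0-1 | idle 1-4 | 101 4-10 | idle 10-11 | 104 11-13 | 103 13-17 |
Completion: 101=10  102=1  103=17  104=13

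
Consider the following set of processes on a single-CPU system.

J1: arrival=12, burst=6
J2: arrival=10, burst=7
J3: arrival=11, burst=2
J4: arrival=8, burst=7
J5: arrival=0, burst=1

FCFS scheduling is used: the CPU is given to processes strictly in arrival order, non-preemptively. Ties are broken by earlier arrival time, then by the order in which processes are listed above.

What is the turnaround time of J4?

Gantt: | J5 0-1 | idle 1-8 | J4 8-15 | J2 15-22 | J3 22-24 | J1 24-30 |
Completion: J1=30  J2=22  J3=24  J4=15  J5=1
Turnaround (C−A): J1=18  J2=12  J3=13  J4=7  J5=1
Turnaround(J4) = completion − arrival = 15 − 8 = 7

7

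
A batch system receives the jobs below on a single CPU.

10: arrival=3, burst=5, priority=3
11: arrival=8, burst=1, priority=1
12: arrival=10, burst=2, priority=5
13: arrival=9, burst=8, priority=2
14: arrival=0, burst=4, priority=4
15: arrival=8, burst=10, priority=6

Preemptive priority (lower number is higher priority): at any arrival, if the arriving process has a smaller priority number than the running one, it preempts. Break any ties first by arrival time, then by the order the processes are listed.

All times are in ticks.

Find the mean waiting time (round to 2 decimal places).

Gantt: | 14 0-3 | 10 3-8 | 11 8-9 | 13 9-17 | 14 17-18 | 12 18-20 | 15 20-30 |
Completion: 10=8  11=9  12=20  13=17  14=18  15=30
Turnaround (C−A): 10=5  11=1  12=10  13=8  14=18  15=22
Waiting times: 10=0, 11=0, 12=8, 13=0, 14=14, 15=12
Average waiting = (0+0+8+0+14+12) / 6 = 34/6 = 5.67

5.67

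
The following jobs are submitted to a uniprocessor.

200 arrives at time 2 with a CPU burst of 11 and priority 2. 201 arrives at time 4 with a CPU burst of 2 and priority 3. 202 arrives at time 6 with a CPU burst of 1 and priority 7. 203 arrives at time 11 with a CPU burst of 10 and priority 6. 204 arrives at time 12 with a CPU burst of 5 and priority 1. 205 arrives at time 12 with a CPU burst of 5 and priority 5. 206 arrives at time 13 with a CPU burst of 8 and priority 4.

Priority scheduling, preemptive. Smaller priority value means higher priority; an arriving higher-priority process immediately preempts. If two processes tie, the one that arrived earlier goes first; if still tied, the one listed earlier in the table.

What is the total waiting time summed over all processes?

Gantt: | idle 0-2 | 200 2-12 | 204 12-17 | 200 17-18 | 201 18-20 | 206 20-28 | 205 28-33 | 203 33-43 | 202 43-44 |
Completion: 200=18  201=20  202=44  203=43  204=17  205=33  206=28
Waiting = turnaround − burst: 200=5, 201=14, 202=37, 203=22, 204=0, 205=16, 206=7
Total waiting = 5 + 14 + 37 + 22 + 0 + 16 + 7 = 101

101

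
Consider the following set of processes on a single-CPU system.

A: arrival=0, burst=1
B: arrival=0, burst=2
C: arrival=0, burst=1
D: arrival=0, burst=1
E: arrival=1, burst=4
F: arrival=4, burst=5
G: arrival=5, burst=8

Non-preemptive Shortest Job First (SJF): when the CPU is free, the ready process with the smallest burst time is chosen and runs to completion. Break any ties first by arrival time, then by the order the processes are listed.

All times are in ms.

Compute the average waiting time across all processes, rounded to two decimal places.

Timeline: | A 0-1 | C 1-2 | D 2-3 | B 3-5 | E 5-9 | F 9-14 | G 14-22 |
Completion: A=1  B=5  C=2  D=3  E=9  F=14  G=22
Turnaround (C−A): A=1  B=5  C=2  D=3  E=8  F=10  G=17
Waiting times: A=0, B=3, C=1, D=2, E=4, F=5, G=9
Average waiting = (0+3+1+2+4+5+9) / 7 = 24/7 = 3.43

3.43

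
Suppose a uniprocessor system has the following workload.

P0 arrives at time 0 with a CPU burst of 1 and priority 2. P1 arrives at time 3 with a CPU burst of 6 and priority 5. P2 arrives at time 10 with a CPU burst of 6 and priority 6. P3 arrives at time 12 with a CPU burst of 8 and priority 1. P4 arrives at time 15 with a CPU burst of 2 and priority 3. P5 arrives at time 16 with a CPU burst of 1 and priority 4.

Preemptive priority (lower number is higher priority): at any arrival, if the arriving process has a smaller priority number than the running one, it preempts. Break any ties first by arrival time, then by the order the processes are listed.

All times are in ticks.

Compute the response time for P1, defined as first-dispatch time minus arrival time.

Schedule: | P0 0-1 | idle 1-3 | P1 3-9 | idle 9-10 | P2 10-12 | P3 12-20 | P4 20-22 | P5 22-23 | P2 23-27 |
Completion: P0=1  P1=9  P2=27  P3=20  P4=22  P5=23
Response(P1) = first start − arrival = 3 − 3 = 0

0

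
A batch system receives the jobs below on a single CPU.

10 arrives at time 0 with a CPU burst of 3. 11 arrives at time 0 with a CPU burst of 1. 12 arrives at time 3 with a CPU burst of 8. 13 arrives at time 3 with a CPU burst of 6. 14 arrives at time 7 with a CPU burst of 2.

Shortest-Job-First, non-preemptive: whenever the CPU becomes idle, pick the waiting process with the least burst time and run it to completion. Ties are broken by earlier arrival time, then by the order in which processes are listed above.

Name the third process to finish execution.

Timeline: | 11 0-1 | 10 1-4 | 13 4-10 | 14 10-12 | 12 12-20 |
Completion: 10=4  11=1  12=20  13=10  14=12
Turnaround (C−A): 10=4  11=1  12=17  13=7  14=5
Finish order: 11 → 10 → 13 → 14 → 12

13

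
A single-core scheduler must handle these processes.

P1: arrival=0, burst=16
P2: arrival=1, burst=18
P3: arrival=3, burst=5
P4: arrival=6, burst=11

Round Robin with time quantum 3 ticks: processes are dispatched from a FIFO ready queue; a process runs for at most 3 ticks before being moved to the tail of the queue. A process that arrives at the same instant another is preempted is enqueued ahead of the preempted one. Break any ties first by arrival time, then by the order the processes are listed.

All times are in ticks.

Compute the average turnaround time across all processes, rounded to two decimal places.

37.50

Timeline: | P1 0-3 | P2 3-6 | P3 6-9 | P1 9-12 | P4 12-15 | P2 15-18 | P3 18-20 | P1 20-23 | P4 23-26 | P2 26-29 | P1 29-32 | P4 32-35 | P2 35-38 | P1 38-41 | P4 41-43 | P2 43-46 | P1 46-47 | P2 47-50 |
Completion: P1=47  P2=50  P3=20  P4=43
Turnaround (C−A): P1=47  P2=49  P3=17  P4=37
Turnaround times: P1=47, P2=49, P3=17, P4=37
Average turnaround = (47+49+17+37) / 4 = 150/4 = 37.50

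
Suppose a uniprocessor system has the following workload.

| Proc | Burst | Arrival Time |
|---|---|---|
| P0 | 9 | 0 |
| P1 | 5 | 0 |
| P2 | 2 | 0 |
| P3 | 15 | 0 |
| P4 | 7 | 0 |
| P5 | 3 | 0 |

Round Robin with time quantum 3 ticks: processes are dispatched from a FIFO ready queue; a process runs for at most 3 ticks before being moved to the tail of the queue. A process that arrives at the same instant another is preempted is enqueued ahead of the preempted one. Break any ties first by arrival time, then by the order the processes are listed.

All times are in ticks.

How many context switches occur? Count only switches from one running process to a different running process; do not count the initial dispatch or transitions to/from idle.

13

Schedule: | P0 0-3 | P1 3-6 | P2 6-8 | P3 8-11 | P4 11-14 | P5 14-17 | P0 17-20 | P1 20-22 | P3 22-25 | P4 25-28 | P0 28-31 | P3 31-34 | P4 34-35 | P3 35-41 |
Completion: P0=31  P1=22  P2=8  P3=41  P4=35  P5=17
Turnaround (C−A): P0=31  P1=22  P2=8  P3=41  P4=35  P5=17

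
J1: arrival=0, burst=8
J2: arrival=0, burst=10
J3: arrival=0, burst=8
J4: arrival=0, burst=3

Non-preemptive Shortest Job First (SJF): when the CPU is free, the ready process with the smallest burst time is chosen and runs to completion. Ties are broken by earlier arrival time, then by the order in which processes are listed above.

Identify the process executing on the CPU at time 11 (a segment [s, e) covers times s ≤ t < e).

Timeline: | J4 0-3 | J1 3-11 | J3 11-19 | J2 19-29 |
Completion: J1=11  J2=29  J3=19  J4=3

J3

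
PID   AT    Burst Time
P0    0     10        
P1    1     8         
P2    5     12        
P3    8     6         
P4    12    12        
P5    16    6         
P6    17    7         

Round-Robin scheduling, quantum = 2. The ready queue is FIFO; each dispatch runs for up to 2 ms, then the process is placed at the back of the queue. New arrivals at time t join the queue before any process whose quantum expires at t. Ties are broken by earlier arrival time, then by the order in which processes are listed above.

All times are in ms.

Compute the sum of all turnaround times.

Gantt: | P0 0-2 | P1 2-4 | P0 4-6 | P1 6-8 | P2 8-10 | P0 10-12 | P3 12-14 | P1 14-16 | P2 16-18 | P4 18-20 | P0 20-22 | P3 22-24 | P5 24-26 | P1 26-28 | P6 28-30 | P2 30-32 | P4 32-34 | P0 34-36 | P3 36-38 | P5 38-40 | P6 40-42 | P2 42-44 | P4 44-46 | P5 46-48 | P6 48-50 | P2 50-52 | P4 52-54 | P6 54-55 | P2 55-57 | P4 57-61 |
Completion: P0=36  P1=28  P2=57  P3=38  P4=61  P5=48  P6=55
Turnaround (C−A): P0=36  P1=27  P2=52  P3=30  P4=49  P5=32  P6=38
Turnaround = completion − arrival: P0=36, P1=27, P2=52, P3=30, P4=49, P5=32, P6=38
Total turnaround = 36 + 27 + 52 + 30 + 49 + 32 + 38 = 264

264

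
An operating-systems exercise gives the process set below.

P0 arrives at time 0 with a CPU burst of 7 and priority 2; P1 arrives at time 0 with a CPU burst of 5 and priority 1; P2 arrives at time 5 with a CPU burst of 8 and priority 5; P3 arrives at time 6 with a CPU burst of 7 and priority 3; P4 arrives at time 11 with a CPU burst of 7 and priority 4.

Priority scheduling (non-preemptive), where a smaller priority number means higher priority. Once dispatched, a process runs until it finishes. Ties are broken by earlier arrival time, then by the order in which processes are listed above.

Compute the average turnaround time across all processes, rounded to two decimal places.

Timeline: | P1 0-5 | P0 5-12 | P3 12-19 | P4 19-26 | P2 26-34 |
Completion: P0=12  P1=5  P2=34  P3=19  P4=26
Turnaround (C−A): P0=12  P1=5  P2=29  P3=13  P4=15
Turnaround times: P0=12, P1=5, P2=29, P3=13, P4=15
Average turnaround = (12+5+29+13+15) / 5 = 74/5 = 14.80

14.80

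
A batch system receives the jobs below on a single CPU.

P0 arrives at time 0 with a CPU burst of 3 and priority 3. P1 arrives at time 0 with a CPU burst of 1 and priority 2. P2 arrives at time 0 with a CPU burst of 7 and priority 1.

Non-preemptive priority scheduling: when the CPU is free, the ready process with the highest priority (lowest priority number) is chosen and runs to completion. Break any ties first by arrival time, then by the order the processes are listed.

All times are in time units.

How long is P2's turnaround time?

7

Timeline: | P2 0-7 | P1 7-8 | P0 8-11 |
Completion: P0=11  P1=8  P2=7
Turnaround (C−A): P0=11  P1=8  P2=7
Turnaround(P2) = completion − arrival = 7 − 0 = 7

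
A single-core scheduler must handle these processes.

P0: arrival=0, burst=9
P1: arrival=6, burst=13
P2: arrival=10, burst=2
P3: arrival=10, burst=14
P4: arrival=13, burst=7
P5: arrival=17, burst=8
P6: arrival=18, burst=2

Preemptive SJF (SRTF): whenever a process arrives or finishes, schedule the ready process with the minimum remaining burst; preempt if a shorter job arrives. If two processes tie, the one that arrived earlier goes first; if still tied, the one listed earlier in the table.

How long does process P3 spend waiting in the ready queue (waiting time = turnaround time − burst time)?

Gantt: | P0 0-9 | P1 9-10 | P2 10-12 | P1 12-13 | P4 13-20 | P6 20-22 | P5 22-30 | P1 30-41 | P3 41-55 |
Completion: P0=9  P1=41  P2=12  P3=55  P4=20  P5=30  P6=22
Waiting(P3) = turnaround − burst = 45 − 14 = 31

31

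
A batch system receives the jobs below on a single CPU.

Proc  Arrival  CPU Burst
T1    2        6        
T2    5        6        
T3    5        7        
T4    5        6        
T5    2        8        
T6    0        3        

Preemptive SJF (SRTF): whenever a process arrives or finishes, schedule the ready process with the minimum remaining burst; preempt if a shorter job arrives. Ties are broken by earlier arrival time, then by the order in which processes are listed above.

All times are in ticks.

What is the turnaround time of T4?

16

Gantt: | T6 0-3 | T1 3-9 | T2 9-15 | T4 15-21 | T3 21-28 | T5 28-36 |
Completion: T1=9  T2=15  T3=28  T4=21  T5=36  T6=3
Turnaround (C−A): T1=7  T2=10  T3=23  T4=16  T5=34  T6=3
Turnaround(T4) = completion − arrival = 21 − 5 = 16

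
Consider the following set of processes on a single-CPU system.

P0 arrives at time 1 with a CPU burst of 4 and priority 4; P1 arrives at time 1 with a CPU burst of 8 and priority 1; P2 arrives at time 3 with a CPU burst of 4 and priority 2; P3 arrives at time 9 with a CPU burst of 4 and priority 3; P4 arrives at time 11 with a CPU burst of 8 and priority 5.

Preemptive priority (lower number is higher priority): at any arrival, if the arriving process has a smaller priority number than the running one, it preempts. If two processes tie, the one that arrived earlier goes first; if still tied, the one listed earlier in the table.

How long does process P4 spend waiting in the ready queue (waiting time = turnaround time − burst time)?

Timeline: | idle 0-1 | P1 1-9 | P2 9-13 | P3 13-17 | P0 17-21 | P4 21-29 |
Completion: P0=21  P1=9  P2=13  P3=17  P4=29
Turnaround (C−A): P0=20  P1=8  P2=10  P3=8  P4=18
Waiting(P4) = turnaround − burst = 18 − 8 = 10

10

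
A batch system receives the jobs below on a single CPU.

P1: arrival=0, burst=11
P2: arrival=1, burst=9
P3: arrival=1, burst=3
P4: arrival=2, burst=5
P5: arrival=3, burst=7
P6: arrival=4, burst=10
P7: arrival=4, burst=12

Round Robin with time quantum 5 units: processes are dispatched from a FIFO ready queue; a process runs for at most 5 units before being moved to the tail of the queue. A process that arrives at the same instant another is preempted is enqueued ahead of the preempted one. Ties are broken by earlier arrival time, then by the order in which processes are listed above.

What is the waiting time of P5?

Timeline: | P1 0-5 | P2 5-10 | P3 10-13 | P4 13-18 | P5 18-23 | P6 23-28 | P7 28-33 | P1 33-38 | P2 38-42 | P5 42-44 | P6 44-49 | P7 49-54 | P1 54-55 | P7 55-57 |
Completion: P1=55  P2=42  P3=13  P4=18  P5=44  P6=49  P7=57
Waiting(P5) = turnaround − burst = 41 − 7 = 34

34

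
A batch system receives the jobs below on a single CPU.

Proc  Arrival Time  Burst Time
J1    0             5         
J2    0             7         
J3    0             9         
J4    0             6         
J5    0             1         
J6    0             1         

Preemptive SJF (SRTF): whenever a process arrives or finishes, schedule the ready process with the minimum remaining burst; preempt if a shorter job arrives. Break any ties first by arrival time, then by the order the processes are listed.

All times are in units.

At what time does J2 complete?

20

Schedule: | J5 0-1 | J6 1-2 | J1 2-7 | J4 7-13 | J2 13-20 | J3 20-29 |
Completion: J1=7  J2=20  J3=29  J4=13  J5=1  J6=2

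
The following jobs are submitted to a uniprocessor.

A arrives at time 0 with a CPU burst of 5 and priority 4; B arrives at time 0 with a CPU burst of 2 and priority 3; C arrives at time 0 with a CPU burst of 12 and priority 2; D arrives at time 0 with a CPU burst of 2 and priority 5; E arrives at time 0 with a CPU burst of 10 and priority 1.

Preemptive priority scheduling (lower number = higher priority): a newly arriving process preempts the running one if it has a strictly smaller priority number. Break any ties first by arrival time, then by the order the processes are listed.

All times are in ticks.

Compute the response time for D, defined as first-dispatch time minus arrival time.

Gantt: | E 0-10 | C 10-22 | B 22-24 | A 24-29 | D 29-31 |
Completion: A=29  B=24  C=22  D=31  E=10
Response(D) = first start − arrival = 29 − 0 = 29

29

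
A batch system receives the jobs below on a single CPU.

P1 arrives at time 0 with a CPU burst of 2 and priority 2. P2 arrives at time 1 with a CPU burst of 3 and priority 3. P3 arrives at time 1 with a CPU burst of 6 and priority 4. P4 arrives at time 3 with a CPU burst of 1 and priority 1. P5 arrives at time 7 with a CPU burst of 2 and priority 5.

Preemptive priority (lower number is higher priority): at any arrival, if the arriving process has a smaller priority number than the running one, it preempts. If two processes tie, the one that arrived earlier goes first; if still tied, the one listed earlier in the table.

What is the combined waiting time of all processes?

Schedule: | P1 0-2 | P2 2-3 | P4 3-4 | P2 4-6 | P3 6-12 | P5 12-14 |
Completion: P1=2  P2=6  P3=12  P4=4  P5=14
Turnaround (C−A): P1=2  P2=5  P3=11  P4=1  P5=7
Waiting = turnaround − burst: P1=0, P2=2, P3=5, P4=0, P5=5
Total waiting = 0 + 2 + 5 + 0 + 5 = 12

12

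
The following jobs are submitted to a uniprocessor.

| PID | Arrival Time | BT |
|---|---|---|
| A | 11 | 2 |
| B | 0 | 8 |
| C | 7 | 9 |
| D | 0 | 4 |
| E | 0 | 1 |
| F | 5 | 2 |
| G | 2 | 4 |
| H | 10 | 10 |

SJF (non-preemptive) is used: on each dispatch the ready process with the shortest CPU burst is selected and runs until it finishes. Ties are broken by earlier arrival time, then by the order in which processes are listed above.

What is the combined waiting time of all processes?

Schedule: | E 0-1 | D 1-5 | F 5-7 | G 7-11 | A 11-13 | B 13-21 | C 21-30 | H 30-40 |
Completion: A=13  B=21  C=30  D=5  E=1  F=7  G=11  H=40
Turnaround (C−A): A=2  B=21  C=23  D=5  E=1  F=2  G=9  H=30
Waiting = turnaround − burst: A=0, B=13, C=14, D=1, E=0, F=0, G=5, H=20
Total waiting = 0 + 13 + 14 + 1 + 0 + 0 + 5 + 20 = 53

53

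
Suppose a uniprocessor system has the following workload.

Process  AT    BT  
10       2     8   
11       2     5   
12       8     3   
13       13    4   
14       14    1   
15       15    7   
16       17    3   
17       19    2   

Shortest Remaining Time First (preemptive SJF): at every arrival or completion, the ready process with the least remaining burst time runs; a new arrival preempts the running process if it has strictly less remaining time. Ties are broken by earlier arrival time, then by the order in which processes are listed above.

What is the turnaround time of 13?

Schedule: | idle 0-2 | 11 2-7 | 10 7-8 | 12 8-11 | 10 11-13 | 13 13-14 | 14 14-15 | 13 15-18 | 16 18-21 | 17 21-23 | 10 23-28 | 15 28-35 |
Completion: 10=28  11=7  12=11  13=18  14=15  15=35  16=21  17=23
Turnaround (C−A): 10=26  11=5  12=3  13=5  14=1  15=20  16=4  17=4
Turnaround(13) = completion − arrival = 18 − 13 = 5

5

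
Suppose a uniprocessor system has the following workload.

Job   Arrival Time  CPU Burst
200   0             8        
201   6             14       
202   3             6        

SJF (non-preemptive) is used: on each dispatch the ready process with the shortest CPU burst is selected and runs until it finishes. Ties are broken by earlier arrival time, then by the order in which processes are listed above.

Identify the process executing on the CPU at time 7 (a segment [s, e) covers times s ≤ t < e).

200

Schedule: | 200 0-8 | 202 8-14 | 201 14-28 |
Completion: 200=8  201=28  202=14
Turnaround (C−A): 200=8  201=22  202=11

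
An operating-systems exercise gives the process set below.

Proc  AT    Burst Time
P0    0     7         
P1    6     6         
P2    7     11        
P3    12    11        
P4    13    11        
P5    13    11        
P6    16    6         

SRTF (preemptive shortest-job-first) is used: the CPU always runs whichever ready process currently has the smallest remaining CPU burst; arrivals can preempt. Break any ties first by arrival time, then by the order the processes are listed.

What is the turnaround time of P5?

Gantt: | P0 0-7 | P1 7-13 | P2 13-16 | P6 16-22 | P2 22-30 | P3 30-41 | P4 41-52 | P5 52-63 |
Completion: P0=7  P1=13  P2=30  P3=41  P4=52  P5=63  P6=22
Turnaround(P5) = completion − arrival = 63 − 13 = 50

50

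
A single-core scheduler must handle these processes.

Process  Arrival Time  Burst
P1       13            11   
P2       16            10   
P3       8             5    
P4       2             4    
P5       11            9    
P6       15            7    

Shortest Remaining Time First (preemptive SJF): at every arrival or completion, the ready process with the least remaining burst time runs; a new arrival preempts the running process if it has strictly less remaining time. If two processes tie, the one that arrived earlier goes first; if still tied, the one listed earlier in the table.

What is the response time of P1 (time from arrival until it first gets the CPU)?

26

Schedule: | idle 0-2 | P4 2-6 | idle 6-8 | P3 8-13 | P5 13-22 | P6 22-29 | P2 29-39 | P1 39-50 |
Completion: P1=50  P2=39  P3=13  P4=6  P5=22  P6=29
Response(P1) = first start − arrival = 39 − 13 = 26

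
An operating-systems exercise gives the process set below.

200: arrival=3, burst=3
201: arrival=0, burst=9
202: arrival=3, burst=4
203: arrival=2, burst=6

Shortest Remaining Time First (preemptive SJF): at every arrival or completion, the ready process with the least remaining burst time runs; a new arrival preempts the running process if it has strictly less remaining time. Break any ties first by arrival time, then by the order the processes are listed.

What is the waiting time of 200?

0

Timeline: | 201 0-2 | 203 2-3 | 200 3-6 | 202 6-10 | 203 10-15 | 201 15-22 |
Completion: 200=6  201=22  202=10  203=15
Turnaround (C−A): 200=3  201=22  202=7  203=13
Waiting(200) = turnaround − burst = 3 − 3 = 0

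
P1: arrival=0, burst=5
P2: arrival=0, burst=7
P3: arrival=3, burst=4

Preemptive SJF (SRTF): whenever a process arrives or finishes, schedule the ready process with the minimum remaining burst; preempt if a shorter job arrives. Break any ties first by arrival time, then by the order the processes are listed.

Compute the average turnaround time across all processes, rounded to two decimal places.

9.00

Timeline: | P1 0-5 | P3 5-9 | P2 9-16 |
Completion: P1=5  P2=16  P3=9
Turnaround (C−A): P1=5  P2=16  P3=6
Turnaround times: P1=5, P2=16, P3=6
Average turnaround = (5+16+6) / 3 = 27/3 = 9.00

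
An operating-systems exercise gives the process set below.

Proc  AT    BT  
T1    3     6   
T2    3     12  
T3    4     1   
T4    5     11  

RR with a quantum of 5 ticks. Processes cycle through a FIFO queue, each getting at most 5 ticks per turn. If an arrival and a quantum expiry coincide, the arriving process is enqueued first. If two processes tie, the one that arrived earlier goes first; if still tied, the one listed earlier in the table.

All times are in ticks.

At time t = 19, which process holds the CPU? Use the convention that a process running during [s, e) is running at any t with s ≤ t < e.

Schedule: | idle 0-3 | T1 3-8 | T2 8-13 | T3 13-14 | T4 14-19 | T1 19-20 | T2 20-25 | T4 25-30 | T2 30-32 | T4 32-33 |
Completion: T1=20  T2=32  T3=14  T4=33

T1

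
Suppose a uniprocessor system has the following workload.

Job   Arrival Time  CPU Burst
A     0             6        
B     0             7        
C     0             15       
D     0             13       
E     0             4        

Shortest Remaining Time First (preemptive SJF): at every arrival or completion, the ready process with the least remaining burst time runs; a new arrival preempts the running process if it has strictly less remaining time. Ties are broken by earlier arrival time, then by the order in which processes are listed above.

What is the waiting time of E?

0

Schedule: | E 0-4 | A 4-10 | B 10-17 | D 17-30 | C 30-45 |
Completion: A=10  B=17  C=45  D=30  E=4
Turnaround (C−A): A=10  B=17  C=45  D=30  E=4
Waiting(E) = turnaround − burst = 4 − 4 = 0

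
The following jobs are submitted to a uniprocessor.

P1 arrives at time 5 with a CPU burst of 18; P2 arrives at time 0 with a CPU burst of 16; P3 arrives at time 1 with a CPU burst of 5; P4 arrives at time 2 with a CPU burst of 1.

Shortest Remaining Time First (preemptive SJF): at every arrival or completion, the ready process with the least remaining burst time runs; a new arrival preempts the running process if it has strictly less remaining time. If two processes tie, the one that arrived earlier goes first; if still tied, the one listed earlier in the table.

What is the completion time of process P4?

3

Timeline: | P2 0-1 | P3 1-2 | P4 2-3 | P3 3-7 | P2 7-22 | P1 22-40 |
Completion: P1=40  P2=22  P3=7  P4=3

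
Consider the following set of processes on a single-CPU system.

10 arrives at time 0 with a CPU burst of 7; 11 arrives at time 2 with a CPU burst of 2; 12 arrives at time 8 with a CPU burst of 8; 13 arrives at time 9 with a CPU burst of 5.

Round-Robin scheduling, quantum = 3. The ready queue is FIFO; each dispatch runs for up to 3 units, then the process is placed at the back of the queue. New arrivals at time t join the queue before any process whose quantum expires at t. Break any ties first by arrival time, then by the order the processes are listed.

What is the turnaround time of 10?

12

Gantt: | 10 0-3 | 11 3-5 | 10 5-8 | 12 8-11 | 10 11-12 | 13 12-15 | 12 15-18 | 13 18-20 | 12 20-22 |
Completion: 10=12  11=5  12=22  13=20
Turnaround(10) = completion − arrival = 12 − 0 = 12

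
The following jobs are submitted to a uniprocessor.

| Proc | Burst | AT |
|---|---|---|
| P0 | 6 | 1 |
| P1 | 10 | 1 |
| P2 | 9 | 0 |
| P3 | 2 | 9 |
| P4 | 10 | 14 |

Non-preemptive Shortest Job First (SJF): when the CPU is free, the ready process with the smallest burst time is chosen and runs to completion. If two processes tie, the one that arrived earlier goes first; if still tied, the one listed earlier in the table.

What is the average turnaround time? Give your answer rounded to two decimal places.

Schedule: | P2 0-9 | P3 9-11 | P0 11-17 | P1 17-27 | P4 27-37 |
Completion: P0=17  P1=27  P2=9  P3=11  P4=37
Turnaround times: P0=16, P1=26, P2=9, P3=2, P4=23
Average turnaround = (16+26+9+2+23) / 5 = 76/5 = 15.20

15.20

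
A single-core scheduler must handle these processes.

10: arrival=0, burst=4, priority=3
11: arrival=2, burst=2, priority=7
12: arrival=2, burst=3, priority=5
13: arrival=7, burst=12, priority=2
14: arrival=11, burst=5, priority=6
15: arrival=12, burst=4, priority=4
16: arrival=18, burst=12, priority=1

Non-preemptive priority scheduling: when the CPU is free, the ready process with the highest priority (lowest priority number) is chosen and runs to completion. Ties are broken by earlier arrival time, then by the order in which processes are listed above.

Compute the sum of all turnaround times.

126

Gantt: | 10 0-4 | 12 4-7 | 13 7-19 | 16 19-31 | 15 31-35 | 14 35-40 | 11 40-42 |
Completion: 10=4  11=42  12=7  13=19  14=40  15=35  16=31
Turnaround = completion − arrival: 10=4, 11=40, 12=5, 13=12, 14=29, 15=23, 16=13
Total turnaround = 4 + 40 + 5 + 12 + 29 + 23 + 13 = 126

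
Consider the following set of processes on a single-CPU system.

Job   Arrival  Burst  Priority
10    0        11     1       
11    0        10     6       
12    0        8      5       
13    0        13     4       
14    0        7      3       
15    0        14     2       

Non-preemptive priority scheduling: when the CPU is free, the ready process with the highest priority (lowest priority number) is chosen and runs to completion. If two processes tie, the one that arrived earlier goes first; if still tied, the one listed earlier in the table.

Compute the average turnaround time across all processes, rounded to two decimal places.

38.17

Schedule: | 10 0-11 | 15 11-25 | 14 25-32 | 13 32-45 | 12 45-53 | 11 53-63 |
Completion: 10=11  11=63  12=53  13=45  14=32  15=25
Turnaround times: 10=11, 11=63, 12=53, 13=45, 14=32, 15=25
Average turnaround = (11+63+53+45+32+25) / 6 = 229/6 = 38.17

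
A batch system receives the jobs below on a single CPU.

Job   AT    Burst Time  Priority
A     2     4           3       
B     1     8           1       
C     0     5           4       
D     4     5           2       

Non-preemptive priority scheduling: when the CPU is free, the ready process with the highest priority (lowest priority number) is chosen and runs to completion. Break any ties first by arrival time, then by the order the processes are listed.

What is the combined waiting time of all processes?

Schedule: | C 0-5 | B 5-13 | D 13-18 | A 18-22 |
Completion: A=22  B=13  C=5  D=18
Turnaround (C−A): A=20  B=12  C=5  D=14
Waiting = turnaround − burst: A=16, B=4, C=0, D=9
Total waiting = 16 + 4 + 0 + 9 = 29

29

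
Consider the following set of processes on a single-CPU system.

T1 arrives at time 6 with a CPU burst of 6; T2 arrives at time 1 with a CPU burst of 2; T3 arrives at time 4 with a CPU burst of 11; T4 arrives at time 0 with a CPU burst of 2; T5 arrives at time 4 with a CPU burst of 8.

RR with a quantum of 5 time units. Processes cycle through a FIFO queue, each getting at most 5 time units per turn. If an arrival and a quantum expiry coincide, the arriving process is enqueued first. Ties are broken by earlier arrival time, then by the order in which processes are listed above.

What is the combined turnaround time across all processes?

75

Gantt: | T4 0-2 | T2 2-4 | T3 4-9 | T5 9-14 | T1 14-19 | T3 19-24 | T5 24-27 | T1 27-28 | T3 28-29 |
Completion: T1=28  T2=4  T3=29  T4=2  T5=27
Turnaround = completion − arrival: T1=22, T2=3, T3=25, T4=2, T5=23
Total turnaround = 22 + 3 + 25 + 2 + 23 = 75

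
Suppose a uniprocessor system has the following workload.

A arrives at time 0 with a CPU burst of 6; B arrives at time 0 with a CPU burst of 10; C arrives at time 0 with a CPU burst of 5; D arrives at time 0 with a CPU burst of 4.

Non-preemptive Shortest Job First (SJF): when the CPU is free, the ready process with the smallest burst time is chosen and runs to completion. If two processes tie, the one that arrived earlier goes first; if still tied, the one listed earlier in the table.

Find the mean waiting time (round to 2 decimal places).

7.00

Gantt: | D 0-4 | C 4-9 | A 9-15 | B 15-25 |
Completion: A=15  B=25  C=9  D=4
Waiting times: A=9, B=15, C=4, D=0
Average waiting = (9+15+4+0) / 4 = 28/4 = 7.00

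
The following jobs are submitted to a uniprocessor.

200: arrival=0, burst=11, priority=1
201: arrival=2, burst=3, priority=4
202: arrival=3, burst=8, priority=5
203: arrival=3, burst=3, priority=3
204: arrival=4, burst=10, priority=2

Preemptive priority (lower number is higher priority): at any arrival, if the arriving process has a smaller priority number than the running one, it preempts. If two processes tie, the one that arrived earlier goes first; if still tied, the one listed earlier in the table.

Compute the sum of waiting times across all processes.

Timeline: | 200 0-11 | 204 11-21 | 203 21-24 | 201 24-27 | 202 27-35 |
Completion: 200=11  201=27  202=35  203=24  204=21
Turnaround (C−A): 200=11  201=25  202=32  203=21  204=17
Waiting = turnaround − burst: 200=0, 201=22, 202=24, 203=18, 204=7
Total waiting = 0 + 22 + 24 + 18 + 7 = 71

71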